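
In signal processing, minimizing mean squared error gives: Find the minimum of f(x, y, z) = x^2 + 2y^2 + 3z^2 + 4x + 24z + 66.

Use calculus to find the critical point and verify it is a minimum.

f(x,y,z) = x^2 + 2y^2 + 3z^2 + 4x + 24z + 66
df/dx = 2x + (4) = 0 => x = -2
df/dy = 4y + (0) = 0 => y = 0
df/dz = 6z + (24) = 0 => z = -4
f(-2,0,-4) = 1*(-2)^2 + 2*(0)^2 + 3*(-4)^2 + 4*(-2) + 24*(-4) + 66 = 14
Hessian is diagonal with entries 2, 4, 6 > 0, confirmed minimum.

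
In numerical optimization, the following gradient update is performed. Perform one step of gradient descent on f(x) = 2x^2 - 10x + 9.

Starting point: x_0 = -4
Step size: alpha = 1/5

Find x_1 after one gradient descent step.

f(x) = 2x^2 - 10x + 9
f'(x) = 4x - 10
f'(-4) = 4*-4 + (-10) = -26
x_1 = x_0 - alpha * f'(x_0) = -4 - 1/5 * -26 = 6/5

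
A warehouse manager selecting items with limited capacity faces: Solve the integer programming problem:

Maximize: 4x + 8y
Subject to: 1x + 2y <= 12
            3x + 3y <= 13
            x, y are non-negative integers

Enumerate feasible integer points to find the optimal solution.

Constraint 1: 1x + 2y <= 12
Constraint 2: 3x + 3y <= 13
Feasible x range (need y >= 0): 0 <= x <= min(12/1, 13/3) => x in {0, ..., 4}.
Enumerate feasible integer points row by row (the coefficient of y is 8 > 0, so for each x the largest feasible y gives the best value):
  x = 0: y <= min((12 - 1*0)/2, (13 - 3*0)/3) => y in {0, ..., 4}; best 4*0 + 8*4 = 32
  x = 1: y <= min((12 - 1*1)/2, (13 - 3*1)/3) => y in {0, ..., 3}; best 4*1 + 8*3 = 28
  x = 2: y <= min((12 - 1*2)/2, (13 - 3*2)/3) => y in {0, ..., 2}; best 4*2 + 8*2 = 24
  x = 3: y <= min((12 - 1*3)/2, (13 - 3*3)/3) => y in {0, ..., 1}; best 4*3 + 8*1 = 20
  x = 4: y <= min((12 - 1*4)/2, (13 - 3*4)/3) => y in {0}; best 4*4 + 8*0 = 16
The maximum 4x + 8y = 32 is achieved at x = 0, y = 4.
Check: 1*0 + 2*4 = 8 <= 12 and 3*0 + 3*4 = 12 <= 13.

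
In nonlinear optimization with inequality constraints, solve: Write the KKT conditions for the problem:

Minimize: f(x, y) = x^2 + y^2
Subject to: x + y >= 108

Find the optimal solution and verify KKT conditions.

KKT conditions for min x^2 + y^2 s.t. x + y >= 108:
Stationarity: 2x = mu, 2y = mu
So x = y = mu/2.
Complementary slackness: mu*(x + y - 108) = 0
Primal feasibility: x + y >= 108; dual feasibility: mu >= 0
If mu = 0 then x = y = 0, but 0 + 0 < 108 is infeasible, so the constraint is active.
Constraint active: x + y = 2*(mu/2) = 108 => mu = 108
x = y = 54, f = 5832
Verify: stationarity 2*54 = 108 = mu; primal 54 + 54 = 108 >= 108; dual mu = 108 >= 0; complementary slackness 108*(108 - 108) = 0. All KKT conditions hold.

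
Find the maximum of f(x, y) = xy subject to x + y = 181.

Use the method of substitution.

Substitute y = 181 - x into f(x,y) = xy:
g(x) = x(181 - x) = 181x - x^2
g'(x) = 181 - 2x = 0  =>  x = 181/2
y = 181 - 181/2 = 181/2
Maximum value = (181/2) * (181/2) = 32761/4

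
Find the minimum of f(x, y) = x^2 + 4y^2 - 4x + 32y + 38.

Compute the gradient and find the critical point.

f(x,y) = x^2 + 4y^2 - 4x + 32y + 38
df/dx = 2x + (-4) = 0  =>  x = 2
df/dy = 8y + (32) = 0  =>  y = -4
f(2, -4) = 1*(2)^2 + 4*(-4)^2 + -4*(2) + 32*(-4) + 38 = -30
Hessian is diagonal with entries 2, 8 > 0, so this is a minimum.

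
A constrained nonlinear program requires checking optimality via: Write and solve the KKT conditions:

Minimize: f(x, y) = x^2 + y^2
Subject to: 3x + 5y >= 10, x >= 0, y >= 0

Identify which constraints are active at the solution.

KKT conditions for min x^2 + y^2 s.t. 3x + 5y >= 10, x >= 0, y >= 0:
Stationarity: 2x = mu*3 + mu_x, 2y = mu*5 + mu_y, with mu, mu_x, mu_y >= 0
Complementary slackness: mu*(3x + 5y - 10) = 0, mu_x*x = 0, mu_y*y = 0
(0, 0) is infeasible (3*0 + 5*0 < 10), so if mu = 0 stationarity would force x = mu_x/2 >= 0, y = mu_y/2 >= 0 with mu_x*x = mu_y*y = 0, i.e. x = y = 0: contradiction. Hence mu > 0 and 3x + 5y = 10 is active.
Try x > 0, y > 0 (so mu_x = mu_y = 0): x = 3*mu/2, y = 5*mu/2
Substitute: 3*(3*mu/2) + 5*(5*mu/2) = 10
  mu*34/2 = 10 => mu = 10/17
x* = 15/17 > 0, y* = 25/17 > 0, consistent with mu_x = mu_y = 0.
f is convex and the constraints are linear, so this KKT point is the global minimum.
f* = 50/17
Active constraints: 3x + 5y >= 10 (holds with equality, mu = 10/17 > 0); x >= 0 and y >= 0 are inactive (mu_x = mu_y = 0).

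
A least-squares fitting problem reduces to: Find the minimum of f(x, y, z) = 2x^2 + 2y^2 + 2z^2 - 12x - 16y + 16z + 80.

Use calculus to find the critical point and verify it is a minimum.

f(x,y,z) = 2x^2 + 2y^2 + 2z^2 - 12x - 16y + 16z + 80
df/dx = 4x + (-12) = 0 => x = 3
df/dy = 4y + (-16) = 0 => y = 4
df/dz = 4z + (16) = 0 => z = -4
f(3,4,-4) = 2*(3)^2 + 2*(4)^2 + 2*(-4)^2 + -12*(3) + -16*(4) + 16*(-4) + 80 = -2
Hessian is diagonal with entries 4, 4, 4 > 0, confirmed minimum.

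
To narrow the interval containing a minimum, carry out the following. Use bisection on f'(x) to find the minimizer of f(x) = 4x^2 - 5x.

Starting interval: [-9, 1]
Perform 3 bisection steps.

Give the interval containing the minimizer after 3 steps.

Finding critical point of f(x) = 4x^2 - 5x using bisection on f'(x) = 8x + -5.
f'(x) = 0 when x = 5/8.
Starting interval: [-9, 1]
Step 1: mid = -4, f'(mid) = -37, new interval = [-4, 1]
Step 2: mid = -3/2, f'(mid) = -17, new interval = [-3/2, 1]
Step 3: mid = -1/4, f'(mid) = -7, new interval = [-1/4, 1]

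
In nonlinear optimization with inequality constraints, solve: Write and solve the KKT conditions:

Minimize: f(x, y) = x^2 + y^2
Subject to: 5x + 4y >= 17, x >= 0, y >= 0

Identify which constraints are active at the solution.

KKT conditions for min x^2 + y^2 s.t. 5x + 4y >= 17, x >= 0, y >= 0:
Stationarity: 2x = mu*5 + mu_x, 2y = mu*4 + mu_y, with mu, mu_x, mu_y >= 0
Complementary slackness: mu*(5x + 4y - 17) = 0, mu_x*x = 0, mu_y*y = 0
(0, 0) is infeasible (5*0 + 4*0 < 17), so if mu = 0 stationarity would force x = mu_x/2 >= 0, y = mu_y/2 >= 0 with mu_x*x = mu_y*y = 0, i.e. x = y = 0: contradiction. Hence mu > 0 and 5x + 4y = 17 is active.
Try x > 0, y > 0 (so mu_x = mu_y = 0): x = 5*mu/2, y = 4*mu/2
Substitute: 5*(5*mu/2) + 4*(4*mu/2) = 17
  mu*41/2 = 17 => mu = 34/41
x* = 85/41 > 0, y* = 68/41 > 0, consistent with mu_x = mu_y = 0.
f is convex and the constraints are linear, so this KKT point is the global minimum.
f* = 289/41
Active constraints: 5x + 4y >= 17 (holds with equality, mu = 34/41 > 0); x >= 0 and y >= 0 are inactive (mu_x = mu_y = 0).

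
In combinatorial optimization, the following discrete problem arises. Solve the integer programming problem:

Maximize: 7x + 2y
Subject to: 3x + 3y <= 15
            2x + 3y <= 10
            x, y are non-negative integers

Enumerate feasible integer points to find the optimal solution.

Constraint 1: 3x + 3y <= 15
Constraint 2: 2x + 3y <= 10
Feasible x range (need y >= 0): 0 <= x <= min(15/3, 10/2) => x in {0, ..., 5}.
Enumerate feasible integer points row by row (the coefficient of y is 2 > 0, so for each x the largest feasible y gives the best value):
  x = 0: y <= min((15 - 3*0)/3, (10 - 2*0)/3) => y in {0, ..., 3}; best 7*0 + 2*3 = 6
  x = 1: y <= min((15 - 3*1)/3, (10 - 2*1)/3) => y in {0, ..., 2}; best 7*1 + 2*2 = 11
  x = 2: y <= min((15 - 3*2)/3, (10 - 2*2)/3) => y in {0, ..., 2}; best 7*2 + 2*2 = 18
  x = 3: y <= min((15 - 3*3)/3, (10 - 2*3)/3) => y in {0, ..., 1}; best 7*3 + 2*1 = 23
  x = 4: y <= min((15 - 3*4)/3, (10 - 2*4)/3) => y in {0}; best 7*4 + 2*0 = 28
  x = 5: y <= min((15 - 3*5)/3, (10 - 2*5)/3) => y in {0}; best 7*5 + 2*0 = 35
The maximum 7x + 2y = 35 is achieved at x = 5, y = 0.
Check: 3*5 + 3*0 = 15 <= 15 and 2*5 + 3*0 = 10 <= 10.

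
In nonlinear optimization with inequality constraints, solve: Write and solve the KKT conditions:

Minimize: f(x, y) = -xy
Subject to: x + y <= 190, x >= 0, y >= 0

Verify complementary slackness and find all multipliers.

Problem: min -xy s.t. x + y <= 190 (multiplier lambda), x >= 0 (mu_x), y >= 0 (mu_y)
KKT stationarity: -y + lambda - mu_x = 0, -x + lambda - mu_y = 0, with lambda, mu_x, mu_y >= 0
Complementary slackness: lambda*(x + y - 190) = 0, mu_x*x = 0, mu_y*y = 0
If lambda = 0: y = -mu_x <= 0 and x = -mu_y <= 0 force x = y = 0 with f = 0; but x = y = 95 is feasible with f = -9025 < 0, so this is not the minimum. Hence lambda > 0 and x + y = 190.
Try x > 0, y > 0 (so mu_x = mu_y = 0): y = lambda, x = lambda => x = y = lambda
x + y = 190 => 2*lambda = 190 => lambda = 95
x* = y* = 95 > 0, consistent with mu_x = mu_y = 0.
(Any feasible point with x = 0 or y = 0 has f = 0 > -9025, so the minimum is not on those boundaries.)
min(-xy) = -9025 (i.e. max xy = 9025)
Multipliers: lambda = 95, mu_x = 0, mu_y = 0
Complementary slackness: lambda*(x + y - 190) = 95*(95 + 95 - 190) = 0, mu_x*x = 0*95 = 0, mu_y*y = 0*95 = 0. Satisfied.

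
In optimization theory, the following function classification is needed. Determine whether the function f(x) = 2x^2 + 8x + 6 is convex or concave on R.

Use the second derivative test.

f(x) = 2x^2 + 8x + 6
f'(x) = 4x + 8
f''(x) = 4
Since f''(x) = 4 > 0 for all x, f is convex on R.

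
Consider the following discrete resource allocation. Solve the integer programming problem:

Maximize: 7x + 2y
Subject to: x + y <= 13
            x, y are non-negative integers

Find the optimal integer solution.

Objective: 7x + 2y, constraint: x + y <= 13
Coefficient of x is 7 >= coefficient of y is 2, so allocate the entire budget to x.
Optimal: x = 13, y = 0, value = 91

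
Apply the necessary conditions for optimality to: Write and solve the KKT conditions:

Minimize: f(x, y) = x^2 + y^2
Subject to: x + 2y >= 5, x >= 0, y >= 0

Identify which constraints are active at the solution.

KKT conditions for min x^2 + y^2 s.t. 1x + 2y >= 5, x >= 0, y >= 0:
Stationarity: 2x = mu*1 + mu_x, 2y = mu*2 + mu_y, with mu, mu_x, mu_y >= 0
Complementary slackness: mu*(x + 2y - 5) = 0, mu_x*x = 0, mu_y*y = 0
(0, 0) is infeasible (1*0 + 2*0 < 5), so if mu = 0 stationarity would force x = mu_x/2 >= 0, y = mu_y/2 >= 0 with mu_x*x = mu_y*y = 0, i.e. x = y = 0: contradiction. Hence mu > 0 and x + 2y = 5 is active.
Try x > 0, y > 0 (so mu_x = mu_y = 0): x = 1*mu/2, y = 2*mu/2
Substitute: 1*(1*mu/2) + 2*(2*mu/2) = 5
  mu*5/2 = 5 => mu = 2
x* = 1 > 0, y* = 2 > 0, consistent with mu_x = mu_y = 0.
f is convex and the constraints are linear, so this KKT point is the global minimum.
f* = 5
Active constraints: x + 2y >= 5 (holds with equality, mu = 2 > 0); x >= 0 and y >= 0 are inactive (mu_x = mu_y = 0).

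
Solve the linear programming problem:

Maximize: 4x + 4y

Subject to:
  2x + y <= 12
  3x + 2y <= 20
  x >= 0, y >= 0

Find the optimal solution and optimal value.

Feasible vertices: (0, 0), (0, 10), (4, 4), (6, 0)
Objective 4x + 4y at each:
  (0, 0): 0
  (0, 10): 40
  (4, 4): 32
  (6, 0): 24
Maximum is 40 at (0, 10).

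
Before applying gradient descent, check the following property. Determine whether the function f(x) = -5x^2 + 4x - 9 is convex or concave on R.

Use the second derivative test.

f(x) = -5x^2 + 4x - 9
f'(x) = -10x + 4
f''(x) = -10
Since f''(x) = -10 < 0 for all x, f is concave on R.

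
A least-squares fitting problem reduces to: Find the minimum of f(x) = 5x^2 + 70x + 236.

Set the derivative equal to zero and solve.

f(x) = 5x^2 + 70x + 236
f'(x) = 10x + (70) = 0
x = -70/10 = -7
f(-7) = -9
Since f''(x) = 10 > 0, this is a minimum.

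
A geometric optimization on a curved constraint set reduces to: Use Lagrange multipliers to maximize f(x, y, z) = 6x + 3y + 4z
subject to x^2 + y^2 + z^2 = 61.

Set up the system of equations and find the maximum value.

Lagrange conditions: 6 = 2*lambda*x, 3 = 2*lambda*y, 4 = 2*lambda*z
So x:6 = y:3 = z:4, i.e. x = 6t, y = 3t, z = 4t
Constraint: t^2*(6^2 + 3^2 + 4^2) = 61
  t^2 * 61 = 61  =>  t = sqrt(1)
Maximum = 6*6t + 3*3t + 4*4t = 61*sqrt(1) = 61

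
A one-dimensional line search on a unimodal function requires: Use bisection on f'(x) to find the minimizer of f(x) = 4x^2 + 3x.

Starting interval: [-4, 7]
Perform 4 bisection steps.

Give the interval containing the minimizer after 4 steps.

Finding critical point of f(x) = 4x^2 + 3x using bisection on f'(x) = 8x + 3.
f'(x) = 0 when x = -3/8.
Starting interval: [-4, 7]
Step 1: mid = 3/2, f'(mid) = 15, new interval = [-4, 3/2]
Step 2: mid = -5/4, f'(mid) = -7, new interval = [-5/4, 3/2]
Step 3: mid = 1/8, f'(mid) = 4, new interval = [-5/4, 1/8]
Step 4: mid = -9/16, f'(mid) = -3/2, new interval = [-9/16, 1/8]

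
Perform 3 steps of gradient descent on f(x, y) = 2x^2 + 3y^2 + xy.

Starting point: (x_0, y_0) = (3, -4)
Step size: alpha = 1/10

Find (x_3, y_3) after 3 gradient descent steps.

f(x,y) = 2x^2 + 3y^2 + xy
grad_x = 4x + 1y, grad_y = 6y + 1x
Step 1: grad = (8, -21), (11/5, -19/10)
Step 2: grad = (69/10, -46/5), (151/100, -49/50)
Step 3: grad = (253/50, -437/100), (251/250, -543/1000)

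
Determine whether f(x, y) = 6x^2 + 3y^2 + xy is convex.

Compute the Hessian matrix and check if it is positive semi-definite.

f(x,y) = 6x^2 + 3y^2 + xy
Hessian H = [[12, 1], [1, 6]]
trace(H) = 18, det(H) = 71
Eigenvalues: (18 +/- sqrt(40)) / 2 = 12.16, 5.838
Since both eigenvalues > 0, f is convex.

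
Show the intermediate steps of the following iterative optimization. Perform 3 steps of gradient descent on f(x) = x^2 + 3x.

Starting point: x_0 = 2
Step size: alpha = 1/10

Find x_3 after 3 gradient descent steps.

f(x) = x^2 + 3x, f'(x) = 2x + (3)
Step 1: f'(2) = 7, x_1 = 2 - 1/10 * 7 = 13/10
Step 2: f'(13/10) = 28/5, x_2 = 13/10 - 1/10 * 28/5 = 37/50
Step 3: f'(37/50) = 112/25, x_3 = 37/50 - 1/10 * 112/25 = 73/250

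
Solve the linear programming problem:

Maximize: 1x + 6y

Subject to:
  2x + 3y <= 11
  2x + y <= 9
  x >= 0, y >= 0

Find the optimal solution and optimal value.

Feasible vertices: (0, 0), (0, 11/3), (4, 1), (9/2, 0)
Objective 1x + 6y at each:
  (0, 0): 0
  (0, 11/3): 22
  (4, 1): 10
  (9/2, 0): 9/2
Maximum is 22 at (0, 11/3).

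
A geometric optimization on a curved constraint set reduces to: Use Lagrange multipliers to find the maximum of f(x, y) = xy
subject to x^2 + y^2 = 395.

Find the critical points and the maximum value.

Lagrange conditions: y = 2*lambda*x and x = 2*lambda*y
If x = 0 then y = 0, violating the constraint, so x, y != 0.
Dividing: y/x = x/y => x^2 = y^2 => y = x or y = -x
Constraint: 2x^2 = 395 => x^2 = 395/2 => x = +/-sqrt(395/2)
Critical points: (sqrt(395/2), sqrt(395/2)), (-sqrt(395/2), -sqrt(395/2)), (sqrt(395/2), -sqrt(395/2)), (-sqrt(395/2), sqrt(395/2))
  y = x:  xy = x^2 = 395/2  at (sqrt(395/2), sqrt(395/2)) and (-sqrt(395/2), -sqrt(395/2))
  y = -x: xy = -x^2 = -395/2 at (sqrt(395/2), -sqrt(395/2)) and (-sqrt(395/2), sqrt(395/2))
Maximum xy = 395/2 at (sqrt(395/2), sqrt(395/2)) and (-sqrt(395/2), -sqrt(395/2))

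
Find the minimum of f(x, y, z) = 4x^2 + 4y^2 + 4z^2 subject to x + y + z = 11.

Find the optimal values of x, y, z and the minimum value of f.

Using Lagrange multipliers on f = 4x^2 + 4y^2 + 4z^2 with constraint x + y + z = 11:
Conditions: 2*4*x = lambda, 2*4*y = lambda, 2*4*z = lambda
So x = lambda/8, y = lambda/8, z = lambda/8
Substituting into constraint: lambda * (3/8) = 11
lambda = 88/3
x = 11/3, y = 11/3, z = 11/3
Minimum value = 484/3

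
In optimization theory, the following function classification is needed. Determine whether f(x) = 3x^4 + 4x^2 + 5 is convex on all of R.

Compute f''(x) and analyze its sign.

f(x) = 3x^4 + 4x^2 + 5
f'(x) = 12x^3 + 8x
f''(x) = 36x^2 + 8
f''(x) = 36x^2 + 8 >= 8 > 0 for all x
Therefore, f is convex on R.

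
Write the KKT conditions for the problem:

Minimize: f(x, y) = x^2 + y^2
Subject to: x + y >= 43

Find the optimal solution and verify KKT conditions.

KKT conditions for min x^2 + y^2 s.t. x + y >= 43:
Stationarity: 2x = mu, 2y = mu
So x = y = mu/2.
Complementary slackness: mu*(x + y - 43) = 0
Primal feasibility: x + y >= 43; dual feasibility: mu >= 0
If mu = 0 then x = y = 0, but 0 + 0 < 43 is infeasible, so the constraint is active.
Constraint active: x + y = 2*(mu/2) = 43 => mu = 43
x = y = 43/2, f = 1849/2
Verify: stationarity 2*(43/2) = 43 = mu; primal 43/2 + 43/2 = 43 >= 43; dual mu = 43 >= 0; complementary slackness 43*(43 - 43) = 0. All KKT conditions hold.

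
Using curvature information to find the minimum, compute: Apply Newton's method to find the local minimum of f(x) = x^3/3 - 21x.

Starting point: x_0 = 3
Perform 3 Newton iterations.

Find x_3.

f(x) = x^3/3 - 21x
f'(x) = x^2 - 21, f''(x) = 2x
Newton update: x_{n+1} = x_n - (x_n^2 - 21)/(2*x_n)
Step 1: x_0 = 3, f'=-12, f''=6, x_1 = 5
Step 2: x_1 = 5, f'=4, f''=10, x_2 = 23/5
Step 3: x_2 = 23/5, f'=4/25, f''=46/5, x_3 = 527/115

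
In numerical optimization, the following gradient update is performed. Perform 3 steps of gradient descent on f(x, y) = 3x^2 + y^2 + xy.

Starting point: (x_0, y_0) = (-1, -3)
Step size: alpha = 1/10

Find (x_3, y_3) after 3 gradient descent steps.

f(x,y) = 3x^2 + y^2 + xy
grad_x = 6x + 1y, grad_y = 2y + 1x
Step 1: grad = (-9, -7), (-1/10, -23/10)
Step 2: grad = (-29/10, -47/10), (19/100, -183/100)
Step 3: grad = (-69/100, -347/100), (259/1000, -1483/1000)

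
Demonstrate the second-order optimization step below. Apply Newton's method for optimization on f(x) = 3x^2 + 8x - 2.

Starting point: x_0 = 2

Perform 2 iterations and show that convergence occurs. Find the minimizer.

f(x) = 3x^2 + 8x - 2, f'(x) = 6x + (8), f''(x) = 6
Step 1: f'(2) = 20, x_1 = 2 - 20/6 = -4/3
Step 2: f'(-4/3) = 0, x_2 = -4/3 (converged)
Newton's method converges in 1 step for quadratics.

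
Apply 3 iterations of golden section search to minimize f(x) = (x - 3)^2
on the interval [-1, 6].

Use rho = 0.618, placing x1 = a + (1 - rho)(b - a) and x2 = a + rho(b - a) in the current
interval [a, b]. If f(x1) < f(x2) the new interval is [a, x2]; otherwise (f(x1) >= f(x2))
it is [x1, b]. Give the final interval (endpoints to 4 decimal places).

Golden section search for min of f(x) = (x - 3)^2 on [-1, 6].
Each step: x1 = a + (1 - rho)(b - a), x2 = a + rho(b - a); if f(x1) < f(x2) keep [a, x2], otherwise keep [x1, b].
Step 1: [-1.0000, 6.0000], x1=1.6740 (f=1.7583), x2=3.3260 (f=0.1063); f(x1) > f(x2) => keep [1.6740, 6.0000]
Step 2: [1.6740, 6.0000], x1=3.3265 (f=0.1066), x2=4.3475 (f=1.8157); f(x1) < f(x2) => keep [1.6740, 4.3475]
Step 3: [1.6740, 4.3475], x1=2.6953 (f=0.0929), x2=3.3262 (f=0.1064); f(x1) < f(x2) => keep [1.6740, 3.3262]
Final interval: [1.6740, 3.3262]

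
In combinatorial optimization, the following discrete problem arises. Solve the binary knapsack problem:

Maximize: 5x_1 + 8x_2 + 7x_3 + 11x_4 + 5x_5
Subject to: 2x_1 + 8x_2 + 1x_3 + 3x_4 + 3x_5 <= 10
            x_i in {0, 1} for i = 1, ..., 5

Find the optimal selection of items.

Items: item 1 (v=5, w=2), item 2 (v=8, w=8), item 3 (v=7, w=1), item 4 (v=11, w=3), item 5 (v=5, w=3)
Capacity: 10
Checking all 32 subsets (w = total weight, v = total value):
  {}: w = 0, v = 0
  {1}: w = 2, v = 5
  {2}: w = 8, v = 8
  {3}: w = 1, v = 7
  {4}: w = 3, v = 11
  {5}: w = 3, v = 5
  {1, 2}: w = 10, v = 13
  {1, 3}: w = 3, v = 12
  {1, 4}: w = 5, v = 16
  {1, 5}: w = 5, v = 10
  {2, 3}: w = 9, v = 15
  {2, 4}: w = 11 > 10, infeasible
  {2, 5}: w = 11 > 10, infeasible
  {3, 4}: w = 4, v = 18
  {3, 5}: w = 4, v = 12
  {4, 5}: w = 6, v = 16
  {1, 2, 3}: w = 11 > 10, infeasible
  {1, 2, 4}: w = 13 > 10, infeasible
  {1, 2, 5}: w = 13 > 10, infeasible
  {1, 3, 4}: w = 6, v = 23
  {1, 3, 5}: w = 6, v = 17
  {1, 4, 5}: w = 8, v = 21
  {2, 3, 4}: w = 12 > 10, infeasible
  {2, 3, 5}: w = 12 > 10, infeasible
  {2, 4, 5}: w = 14 > 10, infeasible
  {3, 4, 5}: w = 7, v = 23
  {1, 2, 3, 4}: w = 14 > 10, infeasible
  {1, 2, 3, 5}: w = 14 > 10, infeasible
  {1, 2, 4, 5}: w = 16 > 10, infeasible
  {1, 3, 4, 5}: w = 9, v = 28
  {2, 3, 4, 5}: w = 15 > 10, infeasible
  {1, 2, 3, 4, 5}: w = 17 > 10, infeasible
Best feasible subset: items [1, 3, 4, 5]
Total weight: 9 <= 10, total value: 28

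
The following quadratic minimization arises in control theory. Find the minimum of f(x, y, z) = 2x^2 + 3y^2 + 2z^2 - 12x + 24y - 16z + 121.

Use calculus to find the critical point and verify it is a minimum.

f(x,y,z) = 2x^2 + 3y^2 + 2z^2 - 12x + 24y - 16z + 121
df/dx = 4x + (-12) = 0 => x = 3
df/dy = 6y + (24) = 0 => y = -4
df/dz = 4z + (-16) = 0 => z = 4
f(3,-4,4) = 2*(3)^2 + 3*(-4)^2 + 2*(4)^2 + -12*(3) + 24*(-4) + -16*(4) + 121 = 23
Hessian is diagonal with entries 4, 6, 4 > 0, confirmed minimum.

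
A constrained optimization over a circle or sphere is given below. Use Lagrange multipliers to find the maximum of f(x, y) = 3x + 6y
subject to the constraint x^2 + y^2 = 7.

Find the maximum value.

Set up Lagrange conditions: grad f = lambda * grad g
  3 = 2*lambda*x
  6 = 2*lambda*y
From these: x/y = 3/6, so x = 3t, y = 6t for some t.
Substitute into constraint: (3t)^2 + (6t)^2 = 7
  t^2 * 45 = 7
  t = sqrt(7/45)
Maximum = 3*x + 6*y = (3^2 + 6^2)*t = 45 * sqrt(7/45) = sqrt(315)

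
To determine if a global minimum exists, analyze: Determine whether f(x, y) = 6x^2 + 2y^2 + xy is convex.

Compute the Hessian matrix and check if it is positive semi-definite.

f(x,y) = 6x^2 + 2y^2 + xy
Hessian H = [[12, 1], [1, 4]]
trace(H) = 16, det(H) = 47
Eigenvalues: (16 +/- sqrt(68)) / 2 = 12.12, 3.877
Since both eigenvalues > 0, f is convex.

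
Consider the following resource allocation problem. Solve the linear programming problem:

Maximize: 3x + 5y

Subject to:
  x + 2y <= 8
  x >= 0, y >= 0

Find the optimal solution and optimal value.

The feasible region has vertices at [(0, 0), (8, 0), (0, 4)].
Checking objective 3x + 5y at each vertex:
  (0, 0): 3*0 + 5*0 = 0
  (8, 0): 3*8 + 5*0 = 24
  (0, 4): 3*0 + 5*4 = 20
Maximum is 24 at (8, 0).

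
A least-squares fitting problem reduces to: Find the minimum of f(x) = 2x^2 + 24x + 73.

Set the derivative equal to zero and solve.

f(x) = 2x^2 + 24x + 73
f'(x) = 4x + (24) = 0
x = -24/4 = -6
f(-6) = 1
Since f''(x) = 4 > 0, this is a minimum.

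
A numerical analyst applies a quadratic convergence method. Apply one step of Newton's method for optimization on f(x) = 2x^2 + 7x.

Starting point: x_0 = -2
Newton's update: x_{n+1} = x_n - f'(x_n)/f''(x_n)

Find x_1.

f(x) = 2x^2 + 7x
f'(x) = 4x + (7), f''(x) = 4
Newton step: x_1 = x_0 - f'(x_0)/f''(x_0)
f'(-2) = -1
x_1 = -2 - -1/4 = -7/4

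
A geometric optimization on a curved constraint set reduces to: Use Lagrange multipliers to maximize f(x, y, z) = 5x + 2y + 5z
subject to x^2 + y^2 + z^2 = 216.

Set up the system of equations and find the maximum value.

Lagrange conditions: 5 = 2*lambda*x, 2 = 2*lambda*y, 5 = 2*lambda*z
So x:5 = y:2 = z:5, i.e. x = 5t, y = 2t, z = 5t
Constraint: t^2*(5^2 + 2^2 + 5^2) = 216
  t^2 * 54 = 216  =>  t = sqrt(4)
Maximum = 5*5t + 2*2t + 5*5t = 54*sqrt(4) = 108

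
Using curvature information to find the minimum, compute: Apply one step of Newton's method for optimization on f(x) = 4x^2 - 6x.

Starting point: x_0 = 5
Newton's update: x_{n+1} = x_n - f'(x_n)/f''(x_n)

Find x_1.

f(x) = 4x^2 - 6x
f'(x) = 8x + (-6), f''(x) = 8
Newton step: x_1 = x_0 - f'(x_0)/f''(x_0)
f'(5) = 34
x_1 = 5 - 34/8 = 3/4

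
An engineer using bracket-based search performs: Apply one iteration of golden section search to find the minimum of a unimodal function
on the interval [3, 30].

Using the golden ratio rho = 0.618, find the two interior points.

Golden section search on [3, 30].
Golden ratio rho = 0.618 (approx).
Interior points:
  x_1 = 3 + (1-0.618)*27 = 13.3140
  x_2 = 3 + 0.618*27 = 19.6860
Compare f(x_1) and f(x_2) to determine which subinterval to keep.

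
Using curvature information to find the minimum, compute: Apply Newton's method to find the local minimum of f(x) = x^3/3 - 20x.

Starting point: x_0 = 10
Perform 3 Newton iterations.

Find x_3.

f(x) = x^3/3 - 20x
f'(x) = x^2 - 20, f''(x) = 2x
Newton update: x_{n+1} = x_n - (x_n^2 - 20)/(2*x_n)
Step 1: x_0 = 10, f'=80, f''=20, x_1 = 6
Step 2: x_1 = 6, f'=16, f''=12, x_2 = 14/3
Step 3: x_2 = 14/3, f'=16/9, f''=28/3, x_3 = 94/21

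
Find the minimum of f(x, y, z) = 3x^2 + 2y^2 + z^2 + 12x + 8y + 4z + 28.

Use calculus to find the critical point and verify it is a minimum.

f(x,y,z) = 3x^2 + 2y^2 + z^2 + 12x + 8y + 4z + 28
df/dx = 6x + (12) = 0 => x = -2
df/dy = 4y + (8) = 0 => y = -2
df/dz = 2z + (4) = 0 => z = -2
f(-2,-2,-2) = 3*(-2)^2 + 2*(-2)^2 + 1*(-2)^2 + 12*(-2) + 8*(-2) + 4*(-2) + 28 = 4
Hessian is diagonal with entries 6, 4, 2 > 0, confirmed minimum.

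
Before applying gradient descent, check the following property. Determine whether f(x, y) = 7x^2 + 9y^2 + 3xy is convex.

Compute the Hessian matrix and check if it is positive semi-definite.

f(x,y) = 7x^2 + 9y^2 + 3xy
Hessian H = [[14, 3], [3, 18]]
trace(H) = 32, det(H) = 243
Eigenvalues: (32 +/- sqrt(52)) / 2 = 19.61, 12.39
Since both eigenvalues > 0, f is convex.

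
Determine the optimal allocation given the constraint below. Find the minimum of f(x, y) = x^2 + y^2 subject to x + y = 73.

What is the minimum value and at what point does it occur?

Substitute y = 73 - x into f(x,y) = x^2 + y^2:
g(x) = x^2 + (73 - x)^2 = 2x^2 - 146x + 5329
g'(x) = 4x - 146 = 0  =>  x = 73/2
y = 73 - 73/2 = 73/2
Minimum value = (73/2)^2 + (73/2)^2 = 5329/2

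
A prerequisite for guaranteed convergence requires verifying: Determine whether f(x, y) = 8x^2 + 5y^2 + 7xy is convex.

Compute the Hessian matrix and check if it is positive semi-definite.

f(x,y) = 8x^2 + 5y^2 + 7xy
Hessian H = [[16, 7], [7, 10]]
trace(H) = 26, det(H) = 111
Eigenvalues: (26 +/- sqrt(232)) / 2 = 20.62, 5.384
Since both eigenvalues > 0, f is convex.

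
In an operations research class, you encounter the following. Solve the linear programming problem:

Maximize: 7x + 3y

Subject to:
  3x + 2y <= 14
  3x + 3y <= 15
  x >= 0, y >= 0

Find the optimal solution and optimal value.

Feasible vertices: (0, 0), (0, 5), (4, 1), (14/3, 0)
Objective 7x + 3y at each:
  (0, 0): 0
  (0, 5): 15
  (4, 1): 31
  (14/3, 0): 98/3
Maximum is 98/3 at (14/3, 0).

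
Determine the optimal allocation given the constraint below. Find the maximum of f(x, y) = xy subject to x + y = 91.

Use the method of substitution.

Substitute y = 91 - x into f(x,y) = xy:
g(x) = x(91 - x) = 91x - x^2
g'(x) = 91 - 2x = 0  =>  x = 91/2
y = 91 - 91/2 = 91/2
Maximum value = (91/2) * (91/2) = 8281/4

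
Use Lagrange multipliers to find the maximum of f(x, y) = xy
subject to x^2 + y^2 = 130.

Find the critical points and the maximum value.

Lagrange conditions: y = 2*lambda*x and x = 2*lambda*y
If x = 0 then y = 0, violating the constraint, so x, y != 0.
Dividing: y/x = x/y => x^2 = y^2 => y = x or y = -x
Constraint: 2x^2 = 130 => x^2 = 65 => x = +/-sqrt(65)
Critical points: (sqrt(65), sqrt(65)), (-sqrt(65), -sqrt(65)), (sqrt(65), -sqrt(65)), (-sqrt(65), sqrt(65))
  y = x:  xy = x^2 = 65  at (sqrt(65), sqrt(65)) and (-sqrt(65), -sqrt(65))
  y = -x: xy = -x^2 = -65 at (sqrt(65), -sqrt(65)) and (-sqrt(65), sqrt(65))
Maximum xy = 65 at (sqrt(65), sqrt(65)) and (-sqrt(65), -sqrt(65))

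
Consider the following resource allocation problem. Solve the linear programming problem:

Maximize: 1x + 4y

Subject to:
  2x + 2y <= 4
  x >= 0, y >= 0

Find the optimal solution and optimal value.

The feasible region has vertices at [(0, 0), (2, 0), (0, 2)].
Checking objective 1x + 4y at each vertex:
  (0, 0): 1*0 + 4*0 = 0
  (2, 0): 1*2 + 4*0 = 2
  (0, 2): 1*0 + 4*2 = 8
Maximum is 8 at (0, 2).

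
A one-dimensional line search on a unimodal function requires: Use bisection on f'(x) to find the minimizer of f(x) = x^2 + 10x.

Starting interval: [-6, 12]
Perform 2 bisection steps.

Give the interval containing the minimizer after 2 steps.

Finding critical point of f(x) = x^2 + 10x using bisection on f'(x) = 2x + 10.
f'(x) = 0 when x = -5.
Starting interval: [-6, 12]
Step 1: mid = 3, f'(mid) = 16, new interval = [-6, 3]
Step 2: mid = -3/2, f'(mid) = 7, new interval = [-6, -3/2]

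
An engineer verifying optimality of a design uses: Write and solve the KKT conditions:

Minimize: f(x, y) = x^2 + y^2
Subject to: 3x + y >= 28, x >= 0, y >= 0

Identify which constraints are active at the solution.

KKT conditions for min x^2 + y^2 s.t. 3x + 1y >= 28, x >= 0, y >= 0:
Stationarity: 2x = mu*3 + mu_x, 2y = mu*1 + mu_y, with mu, mu_x, mu_y >= 0
Complementary slackness: mu*(3x + y - 28) = 0, mu_x*x = 0, mu_y*y = 0
(0, 0) is infeasible (3*0 + 1*0 < 28), so if mu = 0 stationarity would force x = mu_x/2 >= 0, y = mu_y/2 >= 0 with mu_x*x = mu_y*y = 0, i.e. x = y = 0: contradiction. Hence mu > 0 and 3x + y = 28 is active.
Try x > 0, y > 0 (so mu_x = mu_y = 0): x = 3*mu/2, y = 1*mu/2
Substitute: 3*(3*mu/2) + 1*(1*mu/2) = 28
  mu*10/2 = 28 => mu = 28/5
x* = 42/5 > 0, y* = 14/5 > 0, consistent with mu_x = mu_y = 0.
f is convex and the constraints are linear, so this KKT point is the global minimum.
f* = 392/5
Active constraints: 3x + y >= 28 (holds with equality, mu = 28/5 > 0); x >= 0 and y >= 0 are inactive (mu_x = mu_y = 0).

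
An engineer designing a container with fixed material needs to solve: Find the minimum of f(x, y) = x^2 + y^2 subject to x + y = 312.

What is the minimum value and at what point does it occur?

Substitute y = 312 - x into f(x,y) = x^2 + y^2:
g(x) = x^2 + (312 - x)^2 = 2x^2 - 624x + 97344
g'(x) = 4x - 624 = 0  =>  x = 156
y = 312 - 156 = 156
Minimum value = 156^2 + 156^2 = 48672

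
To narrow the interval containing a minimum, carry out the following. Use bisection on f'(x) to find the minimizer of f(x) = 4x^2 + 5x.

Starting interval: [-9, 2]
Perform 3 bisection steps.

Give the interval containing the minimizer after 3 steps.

Finding critical point of f(x) = 4x^2 + 5x using bisection on f'(x) = 8x + 5.
f'(x) = 0 when x = -5/8.
Starting interval: [-9, 2]
Step 1: mid = -7/2, f'(mid) = -23, new interval = [-7/2, 2]
Step 2: mid = -3/4, f'(mid) = -1, new interval = [-3/4, 2]
Step 3: mid = 5/8, f'(mid) = 10, new interval = [-3/4, 5/8]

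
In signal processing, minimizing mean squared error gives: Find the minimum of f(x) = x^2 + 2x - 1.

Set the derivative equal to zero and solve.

f(x) = x^2 + 2x - 1
f'(x) = 2x + (2) = 0
x = -2/2 = -1
f(-1) = -2
Since f''(x) = 2 > 0, this is a minimum.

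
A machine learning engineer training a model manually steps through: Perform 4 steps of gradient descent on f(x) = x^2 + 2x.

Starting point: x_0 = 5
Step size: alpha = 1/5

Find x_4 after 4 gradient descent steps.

f(x) = x^2 + 2x, f'(x) = 2x + (2)
Step 1: f'(5) = 12, x_1 = 5 - 1/5 * 12 = 13/5
Step 2: f'(13/5) = 36/5, x_2 = 13/5 - 1/5 * 36/5 = 29/25
Step 3: f'(29/25) = 108/25, x_3 = 29/25 - 1/5 * 108/25 = 37/125
Step 4: f'(37/125) = 324/125, x_4 = 37/125 - 1/5 * 324/125 = -139/625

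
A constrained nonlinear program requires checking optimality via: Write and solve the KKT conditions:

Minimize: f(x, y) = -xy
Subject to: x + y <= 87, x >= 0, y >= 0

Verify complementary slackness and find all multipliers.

Problem: min -xy s.t. x + y <= 87 (multiplier lambda), x >= 0 (mu_x), y >= 0 (mu_y)
KKT stationarity: -y + lambda - mu_x = 0, -x + lambda - mu_y = 0, with lambda, mu_x, mu_y >= 0
Complementary slackness: lambda*(x + y - 87) = 0, mu_x*x = 0, mu_y*y = 0
If lambda = 0: y = -mu_x <= 0 and x = -mu_y <= 0 force x = y = 0 with f = 0; but x = y = 87/2 is feasible with f = -7569/4 < 0, so this is not the minimum. Hence lambda > 0 and x + y = 87.
Try x > 0, y > 0 (so mu_x = mu_y = 0): y = lambda, x = lambda => x = y = lambda
x + y = 87 => 2*lambda = 87 => lambda = 87/2
x* = y* = 87/2 > 0, consistent with mu_x = mu_y = 0.
(Any feasible point with x = 0 or y = 0 has f = 0 > -7569/4, so the minimum is not on those boundaries.)
min(-xy) = -7569/4 (i.e. max xy = 7569/4)
Multipliers: lambda = 87/2, mu_x = 0, mu_y = 0
Complementary slackness: lambda*(x + y - 87) = 87/2*(87/2 + 87/2 - 87) = 0, mu_x*x = 0*87/2 = 0, mu_y*y = 0*87/2 = 0. Satisfied.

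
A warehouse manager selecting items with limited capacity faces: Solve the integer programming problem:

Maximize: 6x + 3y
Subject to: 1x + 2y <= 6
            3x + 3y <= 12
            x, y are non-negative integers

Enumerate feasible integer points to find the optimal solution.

Constraint 1: 1x + 2y <= 6
Constraint 2: 3x + 3y <= 12
Feasible x range (need y >= 0): 0 <= x <= min(6/1, 12/3) => x in {0, ..., 4}.
Enumerate feasible integer points row by row (the coefficient of y is 3 > 0, so for each x the largest feasible y gives the best value):
  x = 0: y <= min((6 - 1*0)/2, (12 - 3*0)/3) => y in {0, ..., 3}; best 6*0 + 3*3 = 9
  x = 1: y <= min((6 - 1*1)/2, (12 - 3*1)/3) => y in {0, ..., 2}; best 6*1 + 3*2 = 12
  x = 2: y <= min((6 - 1*2)/2, (12 - 3*2)/3) => y in {0, ..., 2}; best 6*2 + 3*2 = 18
  x = 3: y <= min((6 - 1*3)/2, (12 - 3*3)/3) => y in {0, ..., 1}; best 6*3 + 3*1 = 21
  x = 4: y <= min((6 - 1*4)/2, (12 - 3*4)/3) => y in {0}; best 6*4 + 3*0 = 24
The maximum 6x + 3y = 24 is achieved at x = 4, y = 0.
Check: 1*4 + 2*0 = 4 <= 6 and 3*4 + 3*0 = 12 <= 12.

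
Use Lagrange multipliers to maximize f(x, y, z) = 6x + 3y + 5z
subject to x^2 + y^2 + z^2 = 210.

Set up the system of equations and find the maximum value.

Lagrange conditions: 6 = 2*lambda*x, 3 = 2*lambda*y, 5 = 2*lambda*z
So x:6 = y:3 = z:5, i.e. x = 6t, y = 3t, z = 5t
Constraint: t^2*(6^2 + 3^2 + 5^2) = 210
  t^2 * 70 = 210  =>  t = sqrt(3)
Maximum = 6*6t + 3*3t + 5*5t = 70*sqrt(3) = sqrt(14700)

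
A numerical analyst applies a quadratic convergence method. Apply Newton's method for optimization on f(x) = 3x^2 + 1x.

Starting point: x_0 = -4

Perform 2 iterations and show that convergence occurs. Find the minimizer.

f(x) = 3x^2 + 1x, f'(x) = 6x + (1), f''(x) = 6
Step 1: f'(-4) = -23, x_1 = -4 - -23/6 = -1/6
Step 2: f'(-1/6) = 0, x_2 = -1/6 (converged)
Newton's method converges in 1 step for quadratics.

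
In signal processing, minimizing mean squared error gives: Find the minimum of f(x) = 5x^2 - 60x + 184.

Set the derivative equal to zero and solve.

f(x) = 5x^2 - 60x + 184
f'(x) = 10x + (-60) = 0
x = 60/10 = 6
f(6) = 4
Since f''(x) = 10 > 0, this is a minimum.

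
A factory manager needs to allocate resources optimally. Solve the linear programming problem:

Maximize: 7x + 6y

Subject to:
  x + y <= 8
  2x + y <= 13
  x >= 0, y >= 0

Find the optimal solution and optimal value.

Feasible vertices: (0, 0), (0, 8), (5, 3), (13/2, 0)
Objective 7x + 6y at each:
  (0, 0): 0
  (0, 8): 48
  (5, 3): 53
  (13/2, 0): 91/2
Maximum is 53 at (5, 3).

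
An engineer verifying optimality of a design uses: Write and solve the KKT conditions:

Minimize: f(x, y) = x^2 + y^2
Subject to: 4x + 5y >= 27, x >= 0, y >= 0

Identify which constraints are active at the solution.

KKT conditions for min x^2 + y^2 s.t. 4x + 5y >= 27, x >= 0, y >= 0:
Stationarity: 2x = mu*4 + mu_x, 2y = mu*5 + mu_y, with mu, mu_x, mu_y >= 0
Complementary slackness: mu*(4x + 5y - 27) = 0, mu_x*x = 0, mu_y*y = 0
(0, 0) is infeasible (4*0 + 5*0 < 27), so if mu = 0 stationarity would force x = mu_x/2 >= 0, y = mu_y/2 >= 0 with mu_x*x = mu_y*y = 0, i.e. x = y = 0: contradiction. Hence mu > 0 and 4x + 5y = 27 is active.
Try x > 0, y > 0 (so mu_x = mu_y = 0): x = 4*mu/2, y = 5*mu/2
Substitute: 4*(4*mu/2) + 5*(5*mu/2) = 27
  mu*41/2 = 27 => mu = 54/41
x* = 108/41 > 0, y* = 135/41 > 0, consistent with mu_x = mu_y = 0.
f is convex and the constraints are linear, so this KKT point is the global minimum.
f* = 729/41
Active constraints: 4x + 5y >= 27 (holds with equality, mu = 54/41 > 0); x >= 0 and y >= 0 are inactive (mu_x = mu_y = 0).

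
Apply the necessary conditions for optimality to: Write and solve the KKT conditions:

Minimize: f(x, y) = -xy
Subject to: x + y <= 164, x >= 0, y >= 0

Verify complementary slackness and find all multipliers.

Problem: min -xy s.t. x + y <= 164 (multiplier lambda), x >= 0 (mu_x), y >= 0 (mu_y)
KKT stationarity: -y + lambda - mu_x = 0, -x + lambda - mu_y = 0, with lambda, mu_x, mu_y >= 0
Complementary slackness: lambda*(x + y - 164) = 0, mu_x*x = 0, mu_y*y = 0
If lambda = 0: y = -mu_x <= 0 and x = -mu_y <= 0 force x = y = 0 with f = 0; but x = y = 82 is feasible with f = -6724 < 0, so this is not the minimum. Hence lambda > 0 and x + y = 164.
Try x > 0, y > 0 (so mu_x = mu_y = 0): y = lambda, x = lambda => x = y = lambda
x + y = 164 => 2*lambda = 164 => lambda = 82
x* = y* = 82 > 0, consistent with mu_x = mu_y = 0.
(Any feasible point with x = 0 or y = 0 has f = 0 > -6724, so the minimum is not on those boundaries.)
min(-xy) = -6724 (i.e. max xy = 6724)
Multipliers: lambda = 82, mu_x = 0, mu_y = 0
Complementary slackness: lambda*(x + y - 164) = 82*(82 + 82 - 164) = 0, mu_x*x = 0*82 = 0, mu_y*y = 0*82 = 0. Satisfied.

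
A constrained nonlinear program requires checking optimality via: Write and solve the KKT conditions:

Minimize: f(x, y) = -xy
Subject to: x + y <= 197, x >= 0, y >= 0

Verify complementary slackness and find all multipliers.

Problem: min -xy s.t. x + y <= 197 (multiplier lambda), x >= 0 (mu_x), y >= 0 (mu_y)
KKT stationarity: -y + lambda - mu_x = 0, -x + lambda - mu_y = 0, with lambda, mu_x, mu_y >= 0
Complementary slackness: lambda*(x + y - 197) = 0, mu_x*x = 0, mu_y*y = 0
If lambda = 0: y = -mu_x <= 0 and x = -mu_y <= 0 force x = y = 0 with f = 0; but x = y = 197/2 is feasible with f = -38809/4 < 0, so this is not the minimum. Hence lambda > 0 and x + y = 197.
Try x > 0, y > 0 (so mu_x = mu_y = 0): y = lambda, x = lambda => x = y = lambda
x + y = 197 => 2*lambda = 197 => lambda = 197/2
x* = y* = 197/2 > 0, consistent with mu_x = mu_y = 0.
(Any feasible point with x = 0 or y = 0 has f = 0 > -38809/4, so the minimum is not on those boundaries.)
min(-xy) = -38809/4 (i.e. max xy = 38809/4)
Multipliers: lambda = 197/2, mu_x = 0, mu_y = 0
Complementary slackness: lambda*(x + y - 197) = 197/2*(197/2 + 197/2 - 197) = 0, mu_x*x = 0*197/2 = 0, mu_y*y = 0*197/2 = 0. Satisfied.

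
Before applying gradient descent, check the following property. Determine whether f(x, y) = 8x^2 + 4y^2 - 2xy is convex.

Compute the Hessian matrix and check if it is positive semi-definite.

f(x,y) = 8x^2 + 4y^2 - 2xy
Hessian H = [[16, -2], [-2, 8]]
trace(H) = 24, det(H) = 124
Eigenvalues: (24 +/- sqrt(80)) / 2 = 16.47, 7.528
Since both eigenvalues > 0, f is convex.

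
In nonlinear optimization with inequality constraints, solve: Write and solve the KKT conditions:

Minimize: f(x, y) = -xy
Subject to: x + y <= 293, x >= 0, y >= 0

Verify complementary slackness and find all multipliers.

Problem: min -xy s.t. x + y <= 293 (multiplier lambda), x >= 0 (mu_x), y >= 0 (mu_y)
KKT stationarity: -y + lambda - mu_x = 0, -x + lambda - mu_y = 0, with lambda, mu_x, mu_y >= 0
Complementary slackness: lambda*(x + y - 293) = 0, mu_x*x = 0, mu_y*y = 0
If lambda = 0: y = -mu_x <= 0 and x = -mu_y <= 0 force x = y = 0 with f = 0; but x = y = 293/2 is feasible with f = -85849/4 < 0, so this is not the minimum. Hence lambda > 0 and x + y = 293.
Try x > 0, y > 0 (so mu_x = mu_y = 0): y = lambda, x = lambda => x = y = lambda
x + y = 293 => 2*lambda = 293 => lambda = 293/2
x* = y* = 293/2 > 0, consistent with mu_x = mu_y = 0.
(Any feasible point with x = 0 or y = 0 has f = 0 > -85849/4, so the minimum is not on those boundaries.)
min(-xy) = -85849/4 (i.e. max xy = 85849/4)
Multipliers: lambda = 293/2, mu_x = 0, mu_y = 0
Complementary slackness: lambda*(x + y - 293) = 293/2*(293/2 + 293/2 - 293) = 0, mu_x*x = 0*293/2 = 0, mu_y*y = 0*293/2 = 0. Satisfied.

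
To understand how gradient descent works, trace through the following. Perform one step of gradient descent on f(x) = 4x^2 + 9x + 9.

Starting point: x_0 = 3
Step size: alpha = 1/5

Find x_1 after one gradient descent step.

f(x) = 4x^2 + 9x + 9
f'(x) = 8x + 9
f'(3) = 8*3 + (9) = 33
x_1 = x_0 - alpha * f'(x_0) = 3 - 1/5 * 33 = -18/5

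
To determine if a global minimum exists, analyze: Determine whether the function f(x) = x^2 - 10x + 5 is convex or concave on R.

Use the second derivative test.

f(x) = x^2 - 10x + 5
f'(x) = 2x - 10
f''(x) = 2
Since f''(x) = 2 > 0 for all x, f is convex on R.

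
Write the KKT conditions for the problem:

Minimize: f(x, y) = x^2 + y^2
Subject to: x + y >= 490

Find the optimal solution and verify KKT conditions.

KKT conditions for min x^2 + y^2 s.t. x + y >= 490:
Stationarity: 2x = mu, 2y = mu
So x = y = mu/2.
Complementary slackness: mu*(x + y - 490) = 0
Primal feasibility: x + y >= 490; dual feasibility: mu >= 0
If mu = 0 then x = y = 0, but 0 + 0 < 490 is infeasible, so the constraint is active.
Constraint active: x + y = 2*(mu/2) = 490 => mu = 490
x = y = 245, f = 120050
Verify: stationarity 2*245 = 490 = mu; primal 245 + 245 = 490 >= 490; dual mu = 490 >= 0; complementary slackness 490*(490 - 490) = 0. All KKT conditions hold.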